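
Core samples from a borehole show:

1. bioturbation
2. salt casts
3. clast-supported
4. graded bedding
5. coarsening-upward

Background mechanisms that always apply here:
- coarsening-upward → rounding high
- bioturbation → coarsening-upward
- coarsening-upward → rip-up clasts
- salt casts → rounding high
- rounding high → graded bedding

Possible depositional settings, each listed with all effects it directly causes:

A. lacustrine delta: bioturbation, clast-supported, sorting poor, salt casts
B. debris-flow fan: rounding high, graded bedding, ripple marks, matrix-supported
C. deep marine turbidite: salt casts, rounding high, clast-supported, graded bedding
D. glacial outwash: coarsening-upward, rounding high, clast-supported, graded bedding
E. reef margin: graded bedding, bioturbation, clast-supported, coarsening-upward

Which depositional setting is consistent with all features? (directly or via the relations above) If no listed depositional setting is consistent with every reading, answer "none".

A

Testing each hypothesis:
(A) lacustrine delta — bioturbation +; salt casts +; clast-supported +; graded bedding + (through salt casts → rounding high → graded bedding); coarsening-upward + (through bioturbation → coarsening-upward)
(B) debris-flow fan — bioturbation -; salt casts -; clast-supported -; graded bedding +; coarsening-upward -
(C) deep marine turbidite — bioturbation -; salt casts +; clast-supported +; graded bedding +; coarsening-upward -
(D) glacial outwash — bioturbation -; salt casts -; clast-supported +; graded bedding +; coarsening-upward +
(E) reef margin — bioturbation +; salt casts -; clast-supported +; graded bedding +; coarsening-upward +
Only (A) is consistent with every observation.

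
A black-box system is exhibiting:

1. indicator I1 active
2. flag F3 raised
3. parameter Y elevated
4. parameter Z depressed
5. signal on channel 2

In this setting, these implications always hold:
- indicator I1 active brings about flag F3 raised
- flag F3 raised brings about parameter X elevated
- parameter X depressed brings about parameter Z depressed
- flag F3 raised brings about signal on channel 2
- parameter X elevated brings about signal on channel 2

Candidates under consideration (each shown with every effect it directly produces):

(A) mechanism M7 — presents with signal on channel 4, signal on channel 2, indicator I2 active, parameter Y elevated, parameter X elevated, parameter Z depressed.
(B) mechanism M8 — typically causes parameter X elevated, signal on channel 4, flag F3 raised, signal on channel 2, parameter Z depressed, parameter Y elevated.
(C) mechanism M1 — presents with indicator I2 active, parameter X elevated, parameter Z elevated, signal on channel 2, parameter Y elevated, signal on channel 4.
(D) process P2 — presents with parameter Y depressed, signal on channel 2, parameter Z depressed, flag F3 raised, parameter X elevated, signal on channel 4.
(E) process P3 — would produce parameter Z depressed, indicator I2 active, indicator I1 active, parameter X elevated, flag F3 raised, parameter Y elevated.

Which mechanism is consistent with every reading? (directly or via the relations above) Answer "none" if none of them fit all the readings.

For each candidate, compare predicted effects to what was observed:
(A) mechanism M7 — indicator I1 active -; flag F3 raised -; parameter Y elevated +; parameter Z depressed +; signal on channel 2 +
(B) mechanism M8 — does not account for indicator I1 active
(C) mechanism M1 — indicator I1 active -; flag F3 raised -; parameter Y elevated +; parameter Z depressed -; signal on channel 2 +
(D) process P2 — fails on indicator I1 active, parameter Y elevated (predicts parameter Y depressed, not parameter Y elevated)
(E) process P3 — accounts for every observation (signal on channel 2 through flag F3 raised → signal on channel 2)
(E) alone accounts for all the evidence.

E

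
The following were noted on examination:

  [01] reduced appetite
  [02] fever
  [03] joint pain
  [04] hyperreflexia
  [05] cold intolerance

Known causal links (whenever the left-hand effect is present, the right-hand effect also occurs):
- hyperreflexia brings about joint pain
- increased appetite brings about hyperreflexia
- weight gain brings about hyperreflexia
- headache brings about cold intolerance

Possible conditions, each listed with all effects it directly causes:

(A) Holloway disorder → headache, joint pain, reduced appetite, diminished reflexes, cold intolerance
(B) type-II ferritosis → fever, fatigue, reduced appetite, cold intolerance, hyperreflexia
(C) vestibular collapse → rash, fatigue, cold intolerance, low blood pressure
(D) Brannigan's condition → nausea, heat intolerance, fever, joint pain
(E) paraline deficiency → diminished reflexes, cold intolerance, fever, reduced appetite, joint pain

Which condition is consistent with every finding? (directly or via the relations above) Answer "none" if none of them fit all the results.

Per-candidate check:
(A) Holloway disorder — reduced appetite yes; fever NO; joint pain yes; hyperreflexia NO; cold intolerance yes
(B) type-II ferritosis — reduced appetite yes; fever yes; joint pain yes (by hyperreflexia → joint pain); hyperreflexia yes; cold intolerance yes
(C) vestibular collapse — reduced appetite NO; fever NO; joint pain NO; hyperreflexia NO; cold intolerance yes
(D) Brannigan's condition — reduced appetite NO; fever yes; joint pain yes; hyperreflexia NO; cold intolerance NO
(E) paraline deficiency — fails on hyperreflexia (predicts diminished reflexes, not hyperreflexia)
Only (B) is consistent with every observation.

B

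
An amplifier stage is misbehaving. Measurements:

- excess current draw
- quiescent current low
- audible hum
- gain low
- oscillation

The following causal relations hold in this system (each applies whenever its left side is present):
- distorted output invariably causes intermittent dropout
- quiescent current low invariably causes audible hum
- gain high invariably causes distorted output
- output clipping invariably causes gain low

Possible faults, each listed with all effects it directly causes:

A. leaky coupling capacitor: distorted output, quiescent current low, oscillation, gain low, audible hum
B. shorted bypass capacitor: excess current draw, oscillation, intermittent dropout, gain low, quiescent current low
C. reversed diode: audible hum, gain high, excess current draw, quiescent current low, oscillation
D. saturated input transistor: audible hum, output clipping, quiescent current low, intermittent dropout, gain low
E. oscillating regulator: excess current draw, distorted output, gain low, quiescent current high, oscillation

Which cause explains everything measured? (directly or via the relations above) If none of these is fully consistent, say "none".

Testing each hypothesis:
(A) leaky coupling capacitor — does not account for excess current draw
(B) shorted bypass capacitor — excess current draw yes; quiescent current low yes; audible hum yes (by quiescent current low → audible hum); gain low yes; oscillation yes
(C) reversed diode — excess current draw yes; quiescent current low yes; audible hum yes; gain low NO; oscillation yes
(D) saturated input transistor — does not account for excess current draw, oscillation
(E) oscillating regulator — fails on quiescent current low, audible hum (predicts quiescent current high, not quiescent current low)
(B) alone accounts for all the evidence.

B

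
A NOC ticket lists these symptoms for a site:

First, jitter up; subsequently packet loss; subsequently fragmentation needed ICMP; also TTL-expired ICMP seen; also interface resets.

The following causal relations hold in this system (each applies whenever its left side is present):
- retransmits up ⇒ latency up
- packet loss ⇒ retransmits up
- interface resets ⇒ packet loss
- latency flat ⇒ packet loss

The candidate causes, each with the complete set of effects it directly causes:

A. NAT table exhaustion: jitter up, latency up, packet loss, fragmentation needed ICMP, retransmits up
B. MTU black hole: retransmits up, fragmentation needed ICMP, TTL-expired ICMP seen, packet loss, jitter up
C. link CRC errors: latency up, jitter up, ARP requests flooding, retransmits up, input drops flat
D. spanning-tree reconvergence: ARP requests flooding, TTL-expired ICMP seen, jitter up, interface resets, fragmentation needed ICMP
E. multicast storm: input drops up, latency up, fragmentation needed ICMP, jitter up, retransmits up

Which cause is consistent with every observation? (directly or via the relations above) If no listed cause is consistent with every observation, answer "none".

D

Per-candidate check:
(A) NAT table exhaustion — jitter up ✓; packet loss ✓; fragmentation needed ICMP ✓; TTL-expired ICMP seen ✗; interface resets ✗
(B) MTU black hole — jitter up ✓; packet loss ✓; fragmentation needed ICMP ✓; TTL-expired ICMP seen ✓; interface resets ✗
(C) link CRC errors — jitter up ✓; packet loss ✗; fragmentation needed ICMP ✗; TTL-expired ICMP seen ✗; interface resets ✗
(D) spanning-tree reconvergence — accounts for every observation (packet loss by interface resets → packet loss)
(E) multicast storm — jitter up ✓; packet loss ✗; fragmentation needed ICMP ✓; TTL-expired ICMP seen ✗; interface resets ✗
Only (D) is consistent with every observation.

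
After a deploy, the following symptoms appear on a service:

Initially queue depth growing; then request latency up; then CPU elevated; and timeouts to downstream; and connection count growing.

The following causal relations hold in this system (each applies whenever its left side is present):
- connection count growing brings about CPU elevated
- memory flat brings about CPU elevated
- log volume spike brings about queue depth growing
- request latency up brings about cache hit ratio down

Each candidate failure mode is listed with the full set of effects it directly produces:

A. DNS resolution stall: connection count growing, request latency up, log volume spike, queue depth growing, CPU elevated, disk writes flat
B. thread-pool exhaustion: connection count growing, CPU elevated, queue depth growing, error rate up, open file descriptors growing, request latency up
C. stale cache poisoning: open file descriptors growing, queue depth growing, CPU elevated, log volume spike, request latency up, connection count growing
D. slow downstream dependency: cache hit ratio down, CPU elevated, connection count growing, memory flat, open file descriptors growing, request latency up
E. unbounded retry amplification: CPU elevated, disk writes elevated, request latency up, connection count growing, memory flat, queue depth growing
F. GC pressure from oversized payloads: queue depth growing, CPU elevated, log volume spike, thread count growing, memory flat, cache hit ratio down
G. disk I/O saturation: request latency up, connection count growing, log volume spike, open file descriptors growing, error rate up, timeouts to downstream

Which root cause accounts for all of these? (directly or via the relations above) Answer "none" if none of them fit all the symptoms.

Checking each candidate against the observations:
(A) DNS resolution stall — queue depth growing ✓; request latency up ✓; CPU elevated ✓; timeouts to downstream ✗; connection count growing ✓
(B) thread-pool exhaustion — queue depth growing ✓; request latency up ✓; CPU elevated ✓; timeouts to downstream ✗; connection count growing ✓
(C) stale cache poisoning — queue depth growing ✓; request latency up ✓; CPU elevated ✓; timeouts to downstream ✗; connection count growing ✓
(D) slow downstream dependency — queue depth growing ✗; request latency up ✓; CPU elevated ✓; timeouts to downstream ✗; connection count growing ✓
(E) unbounded retry amplification — does not account for timeouts to downstream
(F) GC pressure from oversized payloads — queue depth growing ✓; request latency up ✗; CPU elevated ✓; timeouts to downstream ✗; connection count growing ✗
(G) disk I/O saturation — accounts for every observation (queue depth growing by log volume spike → queue depth growing)
Only (G) is consistent with every observation.

G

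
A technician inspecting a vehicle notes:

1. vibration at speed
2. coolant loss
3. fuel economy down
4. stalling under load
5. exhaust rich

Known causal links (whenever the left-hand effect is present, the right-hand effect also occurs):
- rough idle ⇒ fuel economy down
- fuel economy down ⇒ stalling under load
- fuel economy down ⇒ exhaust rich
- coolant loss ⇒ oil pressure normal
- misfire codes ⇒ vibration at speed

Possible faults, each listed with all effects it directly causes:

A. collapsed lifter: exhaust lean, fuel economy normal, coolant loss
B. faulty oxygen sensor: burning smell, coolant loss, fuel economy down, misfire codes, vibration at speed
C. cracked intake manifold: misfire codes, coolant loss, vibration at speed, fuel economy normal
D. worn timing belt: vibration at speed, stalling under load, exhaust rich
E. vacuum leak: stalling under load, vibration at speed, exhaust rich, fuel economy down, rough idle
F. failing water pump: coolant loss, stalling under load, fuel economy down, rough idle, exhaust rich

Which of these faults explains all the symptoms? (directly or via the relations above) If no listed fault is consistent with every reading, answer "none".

Per-candidate check:
(A) collapsed lifter — vibration at speed ✗; coolant loss ✓; fuel economy down ✗; stalling under load ✗; exhaust rich ✗
(B) faulty oxygen sensor — accounts for every observation (stalling under load via fuel economy down → stalling under load)
(C) cracked intake manifold — vibration at speed ✓; coolant loss ✓; fuel economy down ✗; stalling under load ✗; exhaust rich ✗
(D) worn timing belt — vibration at speed ✓; coolant loss ✗; fuel economy down ✗; stalling under load ✓; exhaust rich ✓
(E) vacuum leak — does not account for coolant loss
(F) failing water pump — vibration at speed ✗; coolant loss ✓; fuel economy down ✓; stalling under load ✓; exhaust rich ✓
(B) alone accounts for all the evidence.

B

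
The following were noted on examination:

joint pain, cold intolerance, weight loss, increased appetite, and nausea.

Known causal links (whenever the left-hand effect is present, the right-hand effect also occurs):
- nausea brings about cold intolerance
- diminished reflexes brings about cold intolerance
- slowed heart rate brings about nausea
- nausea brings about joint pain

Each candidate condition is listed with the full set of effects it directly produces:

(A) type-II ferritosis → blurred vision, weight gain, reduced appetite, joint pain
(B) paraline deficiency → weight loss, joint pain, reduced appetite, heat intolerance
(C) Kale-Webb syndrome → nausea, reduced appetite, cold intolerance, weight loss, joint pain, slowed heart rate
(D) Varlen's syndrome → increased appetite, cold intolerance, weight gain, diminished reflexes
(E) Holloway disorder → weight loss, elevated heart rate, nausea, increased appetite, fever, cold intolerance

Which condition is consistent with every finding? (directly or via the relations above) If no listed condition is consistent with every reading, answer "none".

E

Testing each hypothesis:
(A) type-II ferritosis — joint pain yes; cold intolerance NO; weight loss NO; increased appetite NO; nausea NO
(B) paraline deficiency — fails on cold intolerance, increased appetite, nausea (predicts heat intolerance, not cold intolerance; predicts reduced appetite, not increased appetite)
(C) Kale-Webb syndrome — fails on increased appetite (predicts reduced appetite, not increased appetite)
(D) Varlen's syndrome — fails on joint pain, weight loss, nausea (predicts weight gain, not weight loss)
(E) Holloway disorder — accounts for every observation (joint pain through nausea → joint pain)
Only (E) is consistent with every observation.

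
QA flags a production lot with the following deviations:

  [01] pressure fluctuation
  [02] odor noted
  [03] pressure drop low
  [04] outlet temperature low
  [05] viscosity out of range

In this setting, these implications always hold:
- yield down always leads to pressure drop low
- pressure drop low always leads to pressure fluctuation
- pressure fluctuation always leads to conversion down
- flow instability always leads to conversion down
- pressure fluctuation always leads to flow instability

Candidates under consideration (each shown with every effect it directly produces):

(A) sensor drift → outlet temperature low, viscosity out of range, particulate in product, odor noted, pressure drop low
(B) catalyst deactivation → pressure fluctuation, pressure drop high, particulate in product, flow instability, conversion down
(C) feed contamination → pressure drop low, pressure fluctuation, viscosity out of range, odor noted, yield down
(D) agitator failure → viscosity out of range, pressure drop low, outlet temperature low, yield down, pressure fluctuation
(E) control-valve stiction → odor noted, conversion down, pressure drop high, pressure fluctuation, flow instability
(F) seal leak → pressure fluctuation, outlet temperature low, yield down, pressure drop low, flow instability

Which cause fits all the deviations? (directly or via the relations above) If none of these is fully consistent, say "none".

Checking each candidate against the observations:
(A) sensor drift — pressure fluctuation ✓ (through pressure drop low → pressure fluctuation); odor noted ✓; pressure drop low ✓; outlet temperature low ✓; viscosity out of range ✓
(B) catalyst deactivation — pressure fluctuation ✓; odor noted ✗; pressure drop low ✗; outlet temperature low ✗; viscosity out of range ✗
(C) feed contamination — pressure fluctuation ✓; odor noted ✓; pressure drop low ✓; outlet temperature low ✗; viscosity out of range ✓
(D) agitator failure — pressure fluctuation ✓; odor noted ✗; pressure drop low ✓; outlet temperature low ✓; viscosity out of range ✓
(E) control-valve stiction — fails on pressure drop low, outlet temperature low, viscosity out of range (predicts pressure drop high, not pressure drop low)
(F) seal leak — does not account for odor noted, viscosity out of range
(A) is the only candidate with no mismatches.

A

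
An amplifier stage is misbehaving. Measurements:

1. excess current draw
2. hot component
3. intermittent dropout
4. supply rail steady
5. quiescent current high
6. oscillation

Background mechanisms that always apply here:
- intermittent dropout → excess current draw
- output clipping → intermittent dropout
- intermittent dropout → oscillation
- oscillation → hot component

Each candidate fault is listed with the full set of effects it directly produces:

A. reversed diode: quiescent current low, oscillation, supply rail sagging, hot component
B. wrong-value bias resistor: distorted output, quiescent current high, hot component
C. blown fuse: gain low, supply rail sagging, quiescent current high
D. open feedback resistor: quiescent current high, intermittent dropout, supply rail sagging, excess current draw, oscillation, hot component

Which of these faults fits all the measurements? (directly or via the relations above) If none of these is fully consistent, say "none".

Checking each candidate against the observations:
(A) reversed diode — excess current draw miss; hot component match; intermittent dropout miss; supply rail steady miss; quiescent current high miss; oscillation match
(B) wrong-value bias resistor — excess current draw miss; hot component match; intermittent dropout miss; supply rail steady miss; quiescent current high match; oscillation miss
(C) blown fuse — fails on excess current draw, hot component, intermittent dropout, supply rail steady, oscillation (predicts supply rail sagging, not supply rail steady)
(D) open feedback resistor — excess current draw match; hot component match; intermittent dropout match; supply rail steady miss; quiescent current high match; oscillation match
No candidate is consistent with all observations.

none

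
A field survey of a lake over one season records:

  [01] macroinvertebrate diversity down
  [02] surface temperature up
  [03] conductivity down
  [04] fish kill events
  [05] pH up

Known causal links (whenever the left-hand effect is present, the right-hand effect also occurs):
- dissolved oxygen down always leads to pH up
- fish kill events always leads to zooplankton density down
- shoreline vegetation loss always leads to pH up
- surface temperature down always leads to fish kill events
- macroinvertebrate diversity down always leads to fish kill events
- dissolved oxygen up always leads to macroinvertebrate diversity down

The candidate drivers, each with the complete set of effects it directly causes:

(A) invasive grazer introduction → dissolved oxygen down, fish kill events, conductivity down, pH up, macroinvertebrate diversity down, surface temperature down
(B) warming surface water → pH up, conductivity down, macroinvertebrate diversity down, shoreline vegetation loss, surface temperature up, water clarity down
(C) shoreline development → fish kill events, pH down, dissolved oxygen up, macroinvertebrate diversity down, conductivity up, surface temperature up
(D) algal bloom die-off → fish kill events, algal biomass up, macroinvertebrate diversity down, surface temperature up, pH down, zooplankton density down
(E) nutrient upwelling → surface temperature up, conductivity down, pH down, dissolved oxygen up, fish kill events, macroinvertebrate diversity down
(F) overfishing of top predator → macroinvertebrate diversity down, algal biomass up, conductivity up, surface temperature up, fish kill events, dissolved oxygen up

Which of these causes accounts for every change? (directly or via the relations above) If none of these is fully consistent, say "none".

Testing each hypothesis:
(A) invasive grazer introduction — fails on surface temperature up (predicts surface temperature down, not surface temperature up)
(B) warming surface water — macroinvertebrate diversity down match; surface temperature up match; conductivity down match; fish kill events match (via macroinvertebrate diversity down → fish kill events); pH up match
(C) shoreline development — fails on conductivity down, pH up (predicts conductivity up, not conductivity down; predicts pH down, not pH up)
(D) algal bloom die-off — fails on conductivity down, pH up (predicts pH down, not pH up)
(E) nutrient upwelling — fails on pH up (predicts pH down, not pH up)
(F) overfishing of top predator — macroinvertebrate diversity down match; surface temperature up match; conductivity down miss; fish kill events match; pH up miss
(B) alone accounts for all the evidence.

B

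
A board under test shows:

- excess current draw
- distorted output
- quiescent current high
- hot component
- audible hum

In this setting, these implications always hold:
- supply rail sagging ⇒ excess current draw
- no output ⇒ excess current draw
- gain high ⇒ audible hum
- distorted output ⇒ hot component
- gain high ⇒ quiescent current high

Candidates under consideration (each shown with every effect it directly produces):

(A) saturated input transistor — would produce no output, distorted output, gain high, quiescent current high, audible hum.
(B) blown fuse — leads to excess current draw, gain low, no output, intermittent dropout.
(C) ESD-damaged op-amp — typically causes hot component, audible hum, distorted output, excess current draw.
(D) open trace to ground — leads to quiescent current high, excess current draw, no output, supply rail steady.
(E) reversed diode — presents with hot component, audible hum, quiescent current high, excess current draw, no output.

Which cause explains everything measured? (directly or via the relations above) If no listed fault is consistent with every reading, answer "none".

A

Checking each candidate against the observations:
(A) saturated input transistor — accounts for every observation (excess current draw via no output → excess current draw)
(B) blown fuse — excess current draw match; distorted output miss; quiescent current high miss; hot component miss; audible hum miss
(C) ESD-damaged op-amp — does not account for quiescent current high
(D) open trace to ground — excess current draw match; distorted output miss; quiescent current high match; hot component miss; audible hum miss
(E) reversed diode — does not account for distorted output
Only (A) is consistent with every observation.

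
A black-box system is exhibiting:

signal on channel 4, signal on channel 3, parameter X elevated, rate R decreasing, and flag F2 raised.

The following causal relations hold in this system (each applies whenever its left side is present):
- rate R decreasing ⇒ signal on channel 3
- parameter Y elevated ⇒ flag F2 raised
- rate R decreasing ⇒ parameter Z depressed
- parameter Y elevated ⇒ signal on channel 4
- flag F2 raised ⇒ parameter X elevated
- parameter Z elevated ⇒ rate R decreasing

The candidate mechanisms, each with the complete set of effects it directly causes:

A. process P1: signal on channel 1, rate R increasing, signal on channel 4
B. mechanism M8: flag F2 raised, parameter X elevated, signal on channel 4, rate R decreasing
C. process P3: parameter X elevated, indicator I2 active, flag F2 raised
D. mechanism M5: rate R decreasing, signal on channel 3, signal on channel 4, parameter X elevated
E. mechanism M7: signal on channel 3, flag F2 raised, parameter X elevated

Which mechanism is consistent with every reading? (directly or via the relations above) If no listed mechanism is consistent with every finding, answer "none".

For each candidate, compare predicted effects to what was observed:
(A) process P1 — signal on channel 4 +; signal on channel 3 -; parameter X elevated -; rate R decreasing -; flag F2 raised -
(B) mechanism M8 — accounts for every observation (signal on channel 3 by rate R decreasing → signal on channel 3)
(C) process P3 — does not account for signal on channel 4, signal on channel 3, rate R decreasing
(D) mechanism M5 — does not account for flag F2 raised
(E) mechanism M7 — does not account for signal on channel 4, rate R decreasing
(B) is the only candidate with no mismatches.

B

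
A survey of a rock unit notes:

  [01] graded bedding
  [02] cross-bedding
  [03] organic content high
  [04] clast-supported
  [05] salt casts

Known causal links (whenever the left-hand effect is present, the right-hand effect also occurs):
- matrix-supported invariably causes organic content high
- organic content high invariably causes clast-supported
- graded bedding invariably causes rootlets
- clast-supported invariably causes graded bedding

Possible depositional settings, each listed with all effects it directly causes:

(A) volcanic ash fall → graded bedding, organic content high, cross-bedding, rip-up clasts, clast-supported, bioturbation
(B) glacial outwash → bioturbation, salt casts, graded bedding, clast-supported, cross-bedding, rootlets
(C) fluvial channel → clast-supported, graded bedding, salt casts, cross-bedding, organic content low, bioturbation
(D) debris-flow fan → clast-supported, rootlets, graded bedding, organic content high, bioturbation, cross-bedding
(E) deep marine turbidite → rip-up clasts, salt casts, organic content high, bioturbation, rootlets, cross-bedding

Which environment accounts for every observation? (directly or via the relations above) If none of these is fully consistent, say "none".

E

Checking each candidate against the observations:
(A) volcanic ash fall — graded bedding +; cross-bedding +; organic content high +; clast-supported +; salt casts -
(B) glacial outwash — does not account for organic content high
(C) fluvial channel — fails on organic content high (predicts organic content low, not organic content high)
(D) debris-flow fan — does not account for salt casts
(E) deep marine turbidite — accounts for every observation (graded bedding via organic content high → clast-supported → graded bedding)
(E) alone accounts for all the evidence.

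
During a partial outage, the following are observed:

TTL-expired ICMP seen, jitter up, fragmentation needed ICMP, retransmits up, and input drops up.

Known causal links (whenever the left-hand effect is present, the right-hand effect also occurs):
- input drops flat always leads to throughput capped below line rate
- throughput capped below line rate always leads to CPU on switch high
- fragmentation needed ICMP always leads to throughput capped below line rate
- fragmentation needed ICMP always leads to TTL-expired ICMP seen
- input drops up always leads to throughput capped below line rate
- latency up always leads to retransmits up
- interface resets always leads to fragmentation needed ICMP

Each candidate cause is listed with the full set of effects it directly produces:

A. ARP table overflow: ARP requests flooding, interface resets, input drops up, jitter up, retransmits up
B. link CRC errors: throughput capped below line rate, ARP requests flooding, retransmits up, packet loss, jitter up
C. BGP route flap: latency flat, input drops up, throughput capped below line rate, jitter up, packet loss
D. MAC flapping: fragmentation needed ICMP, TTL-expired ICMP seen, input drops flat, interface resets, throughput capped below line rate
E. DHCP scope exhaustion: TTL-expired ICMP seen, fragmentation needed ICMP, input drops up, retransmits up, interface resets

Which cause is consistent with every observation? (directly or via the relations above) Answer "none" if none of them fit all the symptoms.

A

For each candidate, compare predicted effects to what was observed:
(A) ARP table overflow — accounts for every observation (TTL-expired ICMP seen by interface resets → fragmentation needed ICMP → TTL-expired ICMP seen)
(B) link CRC errors — TTL-expired ICMP seen NO; jitter up yes; fragmentation needed ICMP NO; retransmits up yes; input drops up NO
(C) BGP route flap — TTL-expired ICMP seen NO; jitter up yes; fragmentation needed ICMP NO; retransmits up NO; input drops up yes
(D) MAC flapping — fails on jitter up, retransmits up, input drops up (predicts input drops flat, not input drops up)
(E) DHCP scope exhaustion — TTL-expired ICMP seen yes; jitter up NO; fragmentation needed ICMP yes; retransmits up yes; input drops up yes
(A) alone accounts for all the evidence.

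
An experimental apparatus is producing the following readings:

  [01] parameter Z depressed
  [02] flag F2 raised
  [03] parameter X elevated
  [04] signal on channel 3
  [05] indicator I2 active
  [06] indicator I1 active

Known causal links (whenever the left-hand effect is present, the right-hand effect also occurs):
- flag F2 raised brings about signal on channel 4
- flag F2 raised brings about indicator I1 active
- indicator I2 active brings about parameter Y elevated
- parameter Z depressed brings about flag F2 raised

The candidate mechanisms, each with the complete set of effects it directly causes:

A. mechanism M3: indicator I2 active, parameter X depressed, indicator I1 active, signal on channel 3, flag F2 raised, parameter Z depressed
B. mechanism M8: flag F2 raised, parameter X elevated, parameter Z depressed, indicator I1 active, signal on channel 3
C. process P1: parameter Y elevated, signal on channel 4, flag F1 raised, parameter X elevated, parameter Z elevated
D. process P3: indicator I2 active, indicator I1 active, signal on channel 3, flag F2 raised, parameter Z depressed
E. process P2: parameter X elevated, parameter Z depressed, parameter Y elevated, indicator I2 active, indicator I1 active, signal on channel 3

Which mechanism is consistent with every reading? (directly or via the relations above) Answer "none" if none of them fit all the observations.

E

Checking each candidate against the observations:
(A) mechanism M3 — parameter Z depressed ✓; flag F2 raised ✓; parameter X elevated ✗; signal on channel 3 ✓; indicator I2 active ✓; indicator I1 active ✓
(B) mechanism M8 — does not account for indicator I2 active
(C) process P1 — parameter Z depressed ✗; flag F2 raised ✗; parameter X elevated ✓; signal on channel 3 ✗; indicator I2 active ✗; indicator I1 active ✗
(D) process P3 — does not account for parameter X elevated
(E) process P2 — parameter Z depressed ✓; flag F2 raised ✓ (through parameter Z depressed → flag F2 raised); parameter X elevated ✓; signal on channel 3 ✓; indicator I2 active ✓; indicator I1 active ✓
(E) is the only candidate with no mismatches.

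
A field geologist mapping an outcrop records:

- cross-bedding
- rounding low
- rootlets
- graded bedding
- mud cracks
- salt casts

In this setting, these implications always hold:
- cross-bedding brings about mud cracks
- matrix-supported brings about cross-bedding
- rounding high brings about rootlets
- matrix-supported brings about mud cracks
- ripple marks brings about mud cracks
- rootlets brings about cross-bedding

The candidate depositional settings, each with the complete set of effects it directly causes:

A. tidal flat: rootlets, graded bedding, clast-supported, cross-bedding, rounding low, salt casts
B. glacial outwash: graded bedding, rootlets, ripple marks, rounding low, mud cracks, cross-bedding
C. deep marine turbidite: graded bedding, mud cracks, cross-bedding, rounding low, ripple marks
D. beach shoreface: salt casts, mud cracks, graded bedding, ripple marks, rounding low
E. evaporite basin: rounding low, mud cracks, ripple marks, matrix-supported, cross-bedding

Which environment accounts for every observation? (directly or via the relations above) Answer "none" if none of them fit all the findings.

A

Checking each candidate against the observations:
(A) tidal flat — cross-bedding match; rounding low match; rootlets match; graded bedding match; mud cracks match (by cross-bedding → mud cracks); salt casts match
(B) glacial outwash — does not account for salt casts
(C) deep marine turbidite — cross-bedding match; rounding low match; rootlets miss; graded bedding match; mud cracks match; salt casts miss
(D) beach shoreface — cross-bedding miss; rounding low match; rootlets miss; graded bedding match; mud cracks match; salt casts match
(E) evaporite basin — does not account for rootlets, graded bedding, salt casts
(A) alone accounts for all the evidence.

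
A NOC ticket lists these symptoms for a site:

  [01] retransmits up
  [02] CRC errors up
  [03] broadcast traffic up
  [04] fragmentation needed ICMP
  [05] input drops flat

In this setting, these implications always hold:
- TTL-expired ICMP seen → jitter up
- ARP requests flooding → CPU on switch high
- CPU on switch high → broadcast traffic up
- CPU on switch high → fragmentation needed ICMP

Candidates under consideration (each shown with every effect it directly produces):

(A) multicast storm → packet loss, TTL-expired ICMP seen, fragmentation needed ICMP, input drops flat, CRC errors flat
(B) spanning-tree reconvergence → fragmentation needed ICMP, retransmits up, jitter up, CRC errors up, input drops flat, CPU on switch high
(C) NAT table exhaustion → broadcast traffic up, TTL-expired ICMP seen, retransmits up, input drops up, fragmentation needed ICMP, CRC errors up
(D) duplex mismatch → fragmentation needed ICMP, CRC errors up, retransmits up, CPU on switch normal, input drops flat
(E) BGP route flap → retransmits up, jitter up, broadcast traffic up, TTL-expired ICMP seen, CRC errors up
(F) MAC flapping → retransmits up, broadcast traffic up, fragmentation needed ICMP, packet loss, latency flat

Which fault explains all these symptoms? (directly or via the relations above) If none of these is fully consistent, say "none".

B

Testing each hypothesis:
(A) multicast storm — fails on retransmits up, CRC errors up, broadcast traffic up (predicts CRC errors flat, not CRC errors up)
(B) spanning-tree reconvergence — accounts for every observation (broadcast traffic up by CPU on switch high → broadcast traffic up)
(C) NAT table exhaustion — fails on input drops flat (predicts input drops up, not input drops flat)
(D) duplex mismatch — does not account for broadcast traffic up
(E) BGP route flap — does not account for fragmentation needed ICMP, input drops flat
(F) MAC flapping — retransmits up +; CRC errors up -; broadcast traffic up +; fragmentation needed ICMP +; input drops flat -
(B) alone accounts for all the evidence.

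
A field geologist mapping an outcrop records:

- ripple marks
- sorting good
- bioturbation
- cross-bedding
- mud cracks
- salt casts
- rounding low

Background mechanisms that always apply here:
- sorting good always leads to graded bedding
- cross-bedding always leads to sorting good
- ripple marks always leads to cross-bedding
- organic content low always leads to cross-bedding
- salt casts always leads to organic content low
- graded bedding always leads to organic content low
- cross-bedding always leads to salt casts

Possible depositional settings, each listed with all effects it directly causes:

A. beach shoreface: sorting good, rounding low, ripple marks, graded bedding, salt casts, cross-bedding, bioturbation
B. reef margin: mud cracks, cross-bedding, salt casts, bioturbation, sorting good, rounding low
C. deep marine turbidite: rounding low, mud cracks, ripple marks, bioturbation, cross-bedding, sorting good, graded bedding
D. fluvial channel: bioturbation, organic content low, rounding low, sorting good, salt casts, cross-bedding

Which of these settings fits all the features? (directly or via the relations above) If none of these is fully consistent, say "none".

C

For each candidate, compare predicted effects to what was observed:
(A) beach shoreface — does not account for mud cracks
(B) reef margin — ripple marks miss; sorting good match; bioturbation match; cross-bedding match; mud cracks match; salt casts match; rounding low match
(C) deep marine turbidite — ripple marks match; sorting good match; bioturbation match; cross-bedding match; mud cracks match; salt casts match (by cross-bedding → salt casts); rounding low match
(D) fluvial channel — does not account for ripple marks, mud cracks
(C) alone accounts for all the evidence.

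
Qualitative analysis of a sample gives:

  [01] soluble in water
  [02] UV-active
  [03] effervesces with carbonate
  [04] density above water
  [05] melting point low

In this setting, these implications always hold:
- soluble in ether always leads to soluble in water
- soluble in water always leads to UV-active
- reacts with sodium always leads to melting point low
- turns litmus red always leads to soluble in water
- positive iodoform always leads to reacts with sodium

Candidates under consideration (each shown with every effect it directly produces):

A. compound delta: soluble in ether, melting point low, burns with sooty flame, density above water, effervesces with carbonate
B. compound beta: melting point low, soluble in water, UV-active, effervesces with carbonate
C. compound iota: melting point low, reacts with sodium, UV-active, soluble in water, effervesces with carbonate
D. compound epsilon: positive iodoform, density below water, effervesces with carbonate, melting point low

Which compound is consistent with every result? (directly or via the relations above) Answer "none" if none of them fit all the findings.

Per-candidate check:
(A) compound delta — accounts for every observation (soluble in water through soluble in ether → soluble in water)
(B) compound beta — soluble in water yes; UV-active yes; effervesces with carbonate yes; density above water NO; melting point low yes
(C) compound iota — soluble in water yes; UV-active yes; effervesces with carbonate yes; density above water NO; melting point low yes
(D) compound epsilon — fails on soluble in water, UV-active, density above water (predicts density below water, not density above water)
Only (A) is consistent with every observation.

A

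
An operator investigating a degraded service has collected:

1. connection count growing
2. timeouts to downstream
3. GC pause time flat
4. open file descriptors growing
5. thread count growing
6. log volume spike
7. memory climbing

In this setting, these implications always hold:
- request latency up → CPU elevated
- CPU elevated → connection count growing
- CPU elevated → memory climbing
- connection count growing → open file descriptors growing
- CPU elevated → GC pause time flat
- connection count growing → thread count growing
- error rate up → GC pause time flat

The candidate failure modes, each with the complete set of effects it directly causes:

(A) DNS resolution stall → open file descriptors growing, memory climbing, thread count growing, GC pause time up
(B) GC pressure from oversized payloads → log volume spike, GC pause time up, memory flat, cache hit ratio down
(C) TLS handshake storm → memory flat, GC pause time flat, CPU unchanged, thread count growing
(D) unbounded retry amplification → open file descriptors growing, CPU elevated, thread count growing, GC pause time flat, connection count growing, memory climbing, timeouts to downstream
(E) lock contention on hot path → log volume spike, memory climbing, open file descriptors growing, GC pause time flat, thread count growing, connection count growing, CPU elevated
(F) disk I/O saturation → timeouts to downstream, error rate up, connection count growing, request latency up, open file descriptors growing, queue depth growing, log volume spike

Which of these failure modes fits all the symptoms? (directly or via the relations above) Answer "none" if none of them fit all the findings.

F

Checking each candidate against the observations:
(A) DNS resolution stall — fails on connection count growing, timeouts to downstream, GC pause time flat, log volume spike (predicts GC pause time up, not GC pause time flat)
(B) GC pressure from oversized payloads — connection count growing ✗; timeouts to downstream ✗; GC pause time flat ✗; open file descriptors growing ✗; thread count growing ✗; log volume spike ✓; memory climbing ✗
(C) TLS handshake storm — connection count growing ✗; timeouts to downstream ✗; GC pause time flat ✓; open file descriptors growing ✗; thread count growing ✓; log volume spike ✗; memory climbing ✗
(D) unbounded retry amplification — does not account for log volume spike
(E) lock contention on hot path — connection count growing ✓; timeouts to downstream ✗; GC pause time flat ✓; open file descriptors growing ✓; thread count growing ✓; log volume spike ✓; memory climbing ✓
(F) disk I/O saturation — connection count growing ✓; timeouts to downstream ✓; GC pause time flat ✓ (through error rate up → GC pause time flat); open file descriptors growing ✓; thread count growing ✓ (through connection count growing → thread count growing); log volume spike ✓; memory climbing ✓ (through request latency up → CPU elevated → memory climbing)
Only (F) is consistent with every observation.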